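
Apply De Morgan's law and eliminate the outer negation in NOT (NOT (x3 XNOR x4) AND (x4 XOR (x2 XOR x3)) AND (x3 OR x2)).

(x3 XNOR x4) OR NOT (x4 XOR (x2 XOR x3)) OR NOT (x3 OR x2)
De Morgan's: NOT(AND of terms) = OR of negations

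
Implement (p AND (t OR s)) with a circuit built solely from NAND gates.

((p NAND ((t NAND t) NAND (s NAND s))) NAND (p NAND ((t NAND t) NAND (s NAND s))))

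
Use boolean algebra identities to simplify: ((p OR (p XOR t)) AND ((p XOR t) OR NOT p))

By distribution ((E OR v) AND (E OR NOT v) = E):
= (p XOR t)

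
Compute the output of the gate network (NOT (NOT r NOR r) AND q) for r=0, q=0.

Substituting: (NOT (NOT 0 NOR 0) AND 0)
= 0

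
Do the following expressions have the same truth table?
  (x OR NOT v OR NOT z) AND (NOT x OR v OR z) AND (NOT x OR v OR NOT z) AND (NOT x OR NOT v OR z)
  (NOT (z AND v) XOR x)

Yes, they are equivalent — the two output columns agree on all 8 assignments:
x | v | z | Expression 1 | Expression 2
---------------------------------------
0 | 0 | 0 | 1 | 1
0 | 0 | 1 | 1 | 1
0 | 1 | 0 | 1 | 1
0 | 1 | 1 | 0 | 0
1 | 0 | 0 | 0 | 0
1 | 0 | 1 | 0 | 0
1 | 1 | 0 | 0 | 0
1 | 1 | 1 | 1 | 1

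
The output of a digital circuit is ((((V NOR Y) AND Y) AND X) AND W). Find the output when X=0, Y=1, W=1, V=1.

Substituting: ((((1 NOR 1) AND 1) AND 0) AND 1)
= 0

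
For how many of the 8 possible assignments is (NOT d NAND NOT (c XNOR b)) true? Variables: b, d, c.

Satisfying assignments: (0,0,0), (0,1,0), (0,1,1), (1,0,1), (1,1,0), (1,1,1)
Count: 6 out of 8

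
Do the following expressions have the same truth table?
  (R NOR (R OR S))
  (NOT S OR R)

No. Counterexample: with S=0, R=1, Expression 1 = 0 but Expression 2 = 1.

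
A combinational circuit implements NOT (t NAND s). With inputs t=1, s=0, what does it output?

Substituting: NOT (1 NAND 0)
= 0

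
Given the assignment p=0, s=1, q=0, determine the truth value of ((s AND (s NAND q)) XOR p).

Substituting: ((1 AND (1 NAND 0)) XOR 0)
= 1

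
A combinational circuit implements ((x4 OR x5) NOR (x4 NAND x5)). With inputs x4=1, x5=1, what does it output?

Substituting: ((1 OR 1) NOR (1 NAND 1))
= 0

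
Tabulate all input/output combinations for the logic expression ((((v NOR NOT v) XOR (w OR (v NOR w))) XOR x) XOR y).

x | y | w | v | Output
----------------------
0 | 0 | 0 | 0 | 1
0 | 0 | 0 | 1 | 0
0 | 0 | 1 | 0 | 1
0 | 0 | 1 | 1 | 1
0 | 1 | 0 | 0 | 0
0 | 1 | 0 | 1 | 1
0 | 1 | 1 | 0 | 0
0 | 1 | 1 | 1 | 0
1 | 0 | 0 | 0 | 0
1 | 0 | 0 | 1 | 1
1 | 0 | 1 | 0 | 0
1 | 0 | 1 | 1 | 0
1 | 1 | 0 | 0 | 1
1 | 1 | 0 | 1 | 0
1 | 1 | 1 | 0 | 1
1 | 1 | 1 | 1 | 1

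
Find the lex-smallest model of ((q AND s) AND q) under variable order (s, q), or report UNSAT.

s=1, q=1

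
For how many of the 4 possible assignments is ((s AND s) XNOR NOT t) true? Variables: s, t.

Satisfying assignments: (0,1), (1,0)
Count: 2 out of 4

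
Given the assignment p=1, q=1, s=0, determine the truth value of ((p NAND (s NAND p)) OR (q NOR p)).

Substituting: ((1 NAND (0 NAND 1)) OR (1 NOR 1))
= 0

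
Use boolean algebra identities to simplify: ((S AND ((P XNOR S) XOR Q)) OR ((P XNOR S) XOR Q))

By absorption (E OR (E AND v) = E):
= ((P XNOR S) XOR Q)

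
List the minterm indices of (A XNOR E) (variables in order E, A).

Σm(0, 3) = (NOT E AND NOT A) OR (E AND A)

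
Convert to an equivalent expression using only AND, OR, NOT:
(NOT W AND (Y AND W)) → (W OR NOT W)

NOT (NOT W AND (Y AND W)) OR (W OR NOT W)
(Implication elimination: A → B = NOT A OR B)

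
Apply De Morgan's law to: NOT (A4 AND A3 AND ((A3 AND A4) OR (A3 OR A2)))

NOT A4 OR NOT A3 OR NOT ((A3 AND A4) OR (A3 OR A2))
De Morgan's: NOT(AND of terms) = OR of negations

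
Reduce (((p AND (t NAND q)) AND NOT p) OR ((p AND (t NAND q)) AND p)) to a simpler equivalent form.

By distribution ((E AND v) OR (E AND NOT v) = E):
= (p AND (t NAND q))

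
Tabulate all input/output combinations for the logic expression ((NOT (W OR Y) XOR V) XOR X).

W | V | Y | X | Output
----------------------
0 | 0 | 0 | 0 | 1
0 | 0 | 0 | 1 | 0
0 | 0 | 1 | 0 | 0
0 | 0 | 1 | 1 | 1
0 | 1 | 0 | 0 | 0
0 | 1 | 0 | 1 | 1
0 | 1 | 1 | 0 | 1
0 | 1 | 1 | 1 | 0
1 | 0 | 0 | 0 | 0
1 | 0 | 0 | 1 | 1
1 | 0 | 1 | 0 | 0
1 | 0 | 1 | 1 | 1
1 | 1 | 0 | 0 | 1
1 | 1 | 0 | 1 | 0
1 | 1 | 1 | 0 | 1
1 | 1 | 1 | 1 | 0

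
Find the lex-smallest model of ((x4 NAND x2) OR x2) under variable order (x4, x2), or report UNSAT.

x4=0, x2=0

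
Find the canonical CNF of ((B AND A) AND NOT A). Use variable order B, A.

(B OR A) AND (B OR NOT A) AND (NOT B OR A) AND (NOT B OR NOT A)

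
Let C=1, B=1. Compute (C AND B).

Substituting: (1 AND 1)
= 1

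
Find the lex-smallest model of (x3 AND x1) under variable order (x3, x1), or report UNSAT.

x3=1, x1=1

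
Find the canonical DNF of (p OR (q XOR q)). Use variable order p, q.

(p AND NOT q) OR (p AND q)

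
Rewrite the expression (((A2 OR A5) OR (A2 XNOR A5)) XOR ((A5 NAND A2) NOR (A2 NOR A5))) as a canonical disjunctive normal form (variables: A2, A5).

(NOT A2 AND NOT A5) OR (NOT A2 AND A5) OR (A2 AND NOT A5)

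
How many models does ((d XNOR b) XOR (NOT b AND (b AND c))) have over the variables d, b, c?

Satisfying assignments: (0,0,0), (0,0,1), (1,1,0), (1,1,1)
Count: 4 out of 8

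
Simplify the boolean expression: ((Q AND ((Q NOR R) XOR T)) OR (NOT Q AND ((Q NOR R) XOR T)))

By distribution ((E AND v) OR (E AND NOT v) = E):
= ((Q NOR R) XOR T)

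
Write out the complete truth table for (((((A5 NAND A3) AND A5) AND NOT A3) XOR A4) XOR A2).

A3 | A4 | A5 | A2 | Output
--------------------------
0 | 0 | 0 | 0 | 0
0 | 0 | 0 | 1 | 1
0 | 0 | 1 | 0 | 1
0 | 0 | 1 | 1 | 0
0 | 1 | 0 | 0 | 1
0 | 1 | 0 | 1 | 0
0 | 1 | 1 | 0 | 0
0 | 1 | 1 | 1 | 1
1 | 0 | 0 | 0 | 0
1 | 0 | 0 | 1 | 1
1 | 0 | 1 | 0 | 0
1 | 0 | 1 | 1 | 1
1 | 1 | 0 | 0 | 1
1 | 1 | 0 | 1 | 0
1 | 1 | 1 | 0 | 1
1 | 1 | 1 | 1 | 0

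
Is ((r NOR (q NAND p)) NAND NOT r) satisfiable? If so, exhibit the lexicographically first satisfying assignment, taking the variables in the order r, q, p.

r=0, q=0, p=0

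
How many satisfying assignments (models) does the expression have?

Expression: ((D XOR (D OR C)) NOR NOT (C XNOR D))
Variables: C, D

Satisfying assignments: (0,0), (1,1)
Count: 2 out of 4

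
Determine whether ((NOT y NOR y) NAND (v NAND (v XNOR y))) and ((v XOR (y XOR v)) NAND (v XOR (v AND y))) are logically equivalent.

Yes, they are equivalent — the two output columns agree on all 4 assignments:
y | v | Expression 1 | Expression 2
-----------------------------------
0 | 0 | 1 | 1
0 | 1 | 1 | 1
1 | 0 | 1 | 1
1 | 1 | 1 | 1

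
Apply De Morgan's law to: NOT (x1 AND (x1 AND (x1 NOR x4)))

NOT x1 OR NOT (x1 AND (x1 NOR x4))
De Morgan's: NOT(AND of terms) = OR of negations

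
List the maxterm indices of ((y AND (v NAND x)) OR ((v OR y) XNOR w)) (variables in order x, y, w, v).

ΠM(1, 2, 9, 10, 13) = (x OR y OR w OR NOT v) AND (x OR y OR NOT w OR v) AND (NOT x OR y OR w OR NOT v) AND (NOT x OR y OR NOT w OR v) AND (NOT x OR NOT y OR w OR NOT v)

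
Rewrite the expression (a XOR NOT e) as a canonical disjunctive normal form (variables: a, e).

(NOT a AND NOT e) OR (a AND e)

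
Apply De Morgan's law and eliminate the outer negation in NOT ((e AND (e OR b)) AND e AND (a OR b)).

NOT (e AND (e OR b)) OR NOT e OR NOT (a OR b)
De Morgan's: NOT(AND of terms) = OR of negations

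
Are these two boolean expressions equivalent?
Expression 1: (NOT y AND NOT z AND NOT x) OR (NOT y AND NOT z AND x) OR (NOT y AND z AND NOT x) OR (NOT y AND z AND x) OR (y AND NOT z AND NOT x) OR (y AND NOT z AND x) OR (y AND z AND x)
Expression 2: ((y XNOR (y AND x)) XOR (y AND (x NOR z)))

Yes, they are equivalent — the two output columns agree on all 8 assignments:
y | z | x | Expression 1 | Expression 2
---------------------------------------
0 | 0 | 0 | 1 | 1
0 | 0 | 1 | 1 | 1
0 | 1 | 0 | 1 | 1
0 | 1 | 1 | 1 | 1
1 | 0 | 0 | 1 | 1
1 | 0 | 1 | 1 | 1
1 | 1 | 0 | 0 | 0
1 | 1 | 1 | 1 | 1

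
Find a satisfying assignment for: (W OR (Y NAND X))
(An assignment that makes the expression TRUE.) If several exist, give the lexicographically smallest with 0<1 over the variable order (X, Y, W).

X=0, Y=0, W=0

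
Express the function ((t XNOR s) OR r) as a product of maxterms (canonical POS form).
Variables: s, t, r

ΠM(2, 4) = (s OR NOT t OR r) AND (NOT s OR t OR r)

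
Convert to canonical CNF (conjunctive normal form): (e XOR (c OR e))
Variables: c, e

(c OR e) AND (c OR NOT e) AND (NOT c OR NOT e)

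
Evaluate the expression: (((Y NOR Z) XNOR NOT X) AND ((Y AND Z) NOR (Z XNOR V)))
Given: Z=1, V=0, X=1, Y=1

Substituting: (((1 NOR 1) XNOR NOT 1) AND ((1 AND 1) NOR (1 XNOR 0)))
= 0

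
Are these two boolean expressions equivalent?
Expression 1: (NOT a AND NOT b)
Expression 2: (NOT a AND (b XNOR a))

Yes, they are equivalent — the two output columns agree on all 4 assignments:
a | b | Expression 1 | Expression 2
-----------------------------------
0 | 0 | 1 | 1
0 | 1 | 0 | 0
1 | 0 | 0 | 0
1 | 1 | 0 | 0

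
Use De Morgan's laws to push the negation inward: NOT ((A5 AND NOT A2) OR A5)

NOT (A5 AND NOT A2) AND NOT A5
De Morgan's: NOT(OR of terms) = AND of negations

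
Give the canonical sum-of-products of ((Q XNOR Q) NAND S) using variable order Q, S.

Σm(0, 2) = (NOT Q AND NOT S) OR (Q AND NOT S)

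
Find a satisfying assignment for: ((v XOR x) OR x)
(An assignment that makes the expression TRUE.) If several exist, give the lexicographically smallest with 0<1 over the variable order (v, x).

v=0, x=1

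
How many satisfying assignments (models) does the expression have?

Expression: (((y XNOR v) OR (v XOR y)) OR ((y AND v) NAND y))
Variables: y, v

Satisfying assignments: (0,0), (0,1), (1,0), (1,1)
Count: 4 out of 4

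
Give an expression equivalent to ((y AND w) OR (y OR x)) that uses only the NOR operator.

((((y NOR y) NOR (w NOR w)) NOR ((y NOR x) NOR (y NOR x))) NOR (((y NOR y) NOR (w NOR w)) NOR ((y NOR x) NOR (y NOR x))))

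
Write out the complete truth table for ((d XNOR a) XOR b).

b | d | a | Output
------------------
0 | 0 | 0 | 1
0 | 0 | 1 | 0
0 | 1 | 0 | 0
0 | 1 | 1 | 1
1 | 0 | 0 | 0
1 | 0 | 1 | 1
1 | 1 | 0 | 1
1 | 1 | 1 | 0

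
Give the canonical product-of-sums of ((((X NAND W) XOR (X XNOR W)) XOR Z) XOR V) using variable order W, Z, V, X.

ΠM(0, 3, 5, 6, 10, 11, 12, 13) = (W OR Z OR V OR X) AND (W OR Z OR NOT V OR NOT X) AND (W OR NOT Z OR V OR NOT X) AND (W OR NOT Z OR NOT V OR X) AND (NOT W OR Z OR NOT V OR X) AND (NOT W OR Z OR NOT V OR NOT X) AND (NOT W OR NOT Z OR V OR X) AND (NOT W OR NOT Z OR V OR NOT X)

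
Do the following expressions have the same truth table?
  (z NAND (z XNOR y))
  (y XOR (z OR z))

No. Counterexample: with z=0, y=0, Expression 1 = 1 but Expression 2 = 0.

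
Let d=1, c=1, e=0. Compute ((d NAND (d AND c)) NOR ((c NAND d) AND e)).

Substituting: ((1 NAND (1 AND 1)) NOR ((1 NAND 1) AND 0))
= 1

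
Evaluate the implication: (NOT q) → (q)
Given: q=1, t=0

Antecedent (NOT q) = 0; consequent (q) = 1.
0 → 1 = 1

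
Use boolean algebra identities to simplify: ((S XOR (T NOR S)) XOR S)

By XOR self-cancellation ((E XOR v) XOR v = E):
= (T NOR S)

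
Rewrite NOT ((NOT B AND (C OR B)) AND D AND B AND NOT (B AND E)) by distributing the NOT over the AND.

NOT (NOT B AND (C OR B)) OR NOT D OR NOT B OR (B AND E)
De Morgan's: NOT(AND of terms) = OR of negations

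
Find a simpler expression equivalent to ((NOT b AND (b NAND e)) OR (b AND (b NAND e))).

By distribution ((E AND v) OR (E AND NOT v) = E):
= (b NAND e)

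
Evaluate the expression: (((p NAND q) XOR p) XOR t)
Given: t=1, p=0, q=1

Substituting: (((0 NAND 1) XOR 0) XOR 1)
= 0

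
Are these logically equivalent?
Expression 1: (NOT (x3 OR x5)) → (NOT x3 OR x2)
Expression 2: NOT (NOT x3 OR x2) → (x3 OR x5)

Yes, Contrapositive is always equivalent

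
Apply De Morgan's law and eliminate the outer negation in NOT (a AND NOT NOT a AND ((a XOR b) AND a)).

NOT a OR NOT a OR NOT ((a XOR b) AND a)
De Morgan's: NOT(AND of terms) = OR of negations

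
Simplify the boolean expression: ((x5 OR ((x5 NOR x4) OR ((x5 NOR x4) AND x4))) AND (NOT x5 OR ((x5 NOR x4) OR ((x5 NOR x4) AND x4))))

By distribution ((E OR v) AND (E OR NOT v) = E) then absorption (E OR (E AND v) = E):
= (x5 NOR x4)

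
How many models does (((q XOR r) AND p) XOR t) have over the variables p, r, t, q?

Satisfying assignments: (0,0,1,0), (0,0,1,1), (0,1,1,0), (0,1,1,1), (1,0,0,1), (1,0,1,0), (1,1,0,0), (1,1,1,1)
Count: 8 out of 16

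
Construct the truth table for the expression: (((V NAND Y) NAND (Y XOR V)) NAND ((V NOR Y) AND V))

Y | V | Output
--------------
0 | 0 | 1
0 | 1 | 1
1 | 0 | 1
1 | 1 | 1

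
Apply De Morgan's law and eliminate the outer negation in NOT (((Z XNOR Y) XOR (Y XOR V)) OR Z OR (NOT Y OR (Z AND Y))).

NOT ((Z XNOR Y) XOR (Y XOR V)) AND NOT Z AND NOT (NOT Y OR (Z AND Y))
De Morgan's: NOT(OR of terms) = AND of negations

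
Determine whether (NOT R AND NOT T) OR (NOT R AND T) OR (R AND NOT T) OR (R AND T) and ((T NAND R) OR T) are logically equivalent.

Yes, they are equivalent — the two output columns agree on all 4 assignments:
R | T | Expression 1 | Expression 2
-----------------------------------
0 | 0 | 1 | 1
0 | 1 | 1 | 1
1 | 0 | 1 | 1
1 | 1 | 1 | 1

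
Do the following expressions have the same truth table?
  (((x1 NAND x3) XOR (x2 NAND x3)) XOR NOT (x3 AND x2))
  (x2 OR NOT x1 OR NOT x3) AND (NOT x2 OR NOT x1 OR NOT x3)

Yes, they are equivalent — the two output columns agree on all 8 assignments:
x2 | x1 | x3 | Expression 1 | Expression 2
------------------------------------------
0 | 0 | 0 | 1 | 1
0 | 0 | 1 | 1 | 1
0 | 1 | 0 | 1 | 1
0 | 1 | 1 | 0 | 0
1 | 0 | 0 | 1 | 1
1 | 0 | 1 | 1 | 1
1 | 1 | 0 | 1 | 1
1 | 1 | 1 | 0 | 0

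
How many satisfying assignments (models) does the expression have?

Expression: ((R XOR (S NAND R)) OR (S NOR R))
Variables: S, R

Satisfying assignments: (0,0), (1,0), (1,1)
Count: 3 out of 4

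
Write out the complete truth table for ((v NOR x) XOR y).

x | v | y | Output
------------------
0 | 0 | 0 | 1
0 | 0 | 1 | 0
0 | 1 | 0 | 0
0 | 1 | 1 | 1
1 | 0 | 0 | 0
1 | 0 | 1 | 1
1 | 1 | 0 | 0
1 | 1 | 1 | 1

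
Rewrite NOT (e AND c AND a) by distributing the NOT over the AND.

NOT e OR NOT c OR NOT a
De Morgan's: NOT(AND of terms) = OR of negations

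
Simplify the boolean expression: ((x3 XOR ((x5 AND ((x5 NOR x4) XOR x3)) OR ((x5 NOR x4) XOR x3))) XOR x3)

By XOR self-cancellation ((E XOR v) XOR v = E) then absorption (E OR (E AND v) = E):
= ((x5 NOR x4) XOR x3)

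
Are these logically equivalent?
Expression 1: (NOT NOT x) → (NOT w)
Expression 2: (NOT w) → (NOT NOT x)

No, Converse is not equivalent to original (counterexample: w=0, x=0)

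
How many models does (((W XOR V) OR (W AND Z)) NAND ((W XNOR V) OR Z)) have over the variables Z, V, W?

Satisfying assignments: (0,0,0), (0,0,1), (0,1,0), (0,1,1), (1,0,0)
Count: 5 out of 8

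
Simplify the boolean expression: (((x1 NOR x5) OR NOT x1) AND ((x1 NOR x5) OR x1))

By distribution ((E OR v) AND (E OR NOT v) = E):
= (x1 NOR x5)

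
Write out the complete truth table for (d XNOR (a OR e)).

e | d | a | Output
------------------
0 | 0 | 0 | 1
0 | 0 | 1 | 0
0 | 1 | 0 | 0
0 | 1 | 1 | 1
1 | 0 | 0 | 0
1 | 0 | 1 | 0
1 | 1 | 0 | 1
1 | 1 | 1 | 1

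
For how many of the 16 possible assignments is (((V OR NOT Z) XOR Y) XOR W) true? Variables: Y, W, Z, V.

Satisfying assignments: (0,0,0,0), (0,0,0,1), (0,0,1,1), (0,1,1,0), (1,0,1,0), (1,1,0,0), (1,1,0,1), (1,1,1,1)
Count: 8 out of 16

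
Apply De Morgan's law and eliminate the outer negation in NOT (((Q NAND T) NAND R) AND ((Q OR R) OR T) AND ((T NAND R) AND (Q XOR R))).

NOT ((Q NAND T) NAND R) OR NOT ((Q OR R) OR T) OR NOT ((T NAND R) AND (Q XOR R))
De Morgan's: NOT(AND of terms) = OR of negations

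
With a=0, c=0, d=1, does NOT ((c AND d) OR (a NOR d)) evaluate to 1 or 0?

Substituting: NOT ((0 AND 1) OR (0 NOR 1))
= 1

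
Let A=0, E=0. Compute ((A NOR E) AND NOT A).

Substituting: ((0 NOR 0) AND NOT 0)
= 1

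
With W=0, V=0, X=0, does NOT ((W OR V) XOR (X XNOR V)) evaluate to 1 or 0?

Substituting: NOT ((0 OR 0) XOR (0 XNOR 0))
= 0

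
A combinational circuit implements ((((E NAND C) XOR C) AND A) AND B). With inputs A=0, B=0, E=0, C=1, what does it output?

Substituting: ((((0 NAND 1) XOR 1) AND 0) AND 0)
= 0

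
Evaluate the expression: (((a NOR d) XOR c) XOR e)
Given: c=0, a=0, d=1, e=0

Substituting: (((0 NOR 1) XOR 0) XOR 0)
= 0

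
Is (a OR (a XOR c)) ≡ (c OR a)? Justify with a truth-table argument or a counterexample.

Yes, they are equivalent — the two output columns agree on all 4 assignments:
c | a | Expression 1 | Expression 2
-----------------------------------
0 | 0 | 0 | 0
0 | 1 | 1 | 1
1 | 0 | 1 | 1
1 | 1 | 1 | 1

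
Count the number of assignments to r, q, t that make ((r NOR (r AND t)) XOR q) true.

Satisfying assignments: (0,0,0), (0,0,1), (1,1,0), (1,1,1)
Count: 4 out of 8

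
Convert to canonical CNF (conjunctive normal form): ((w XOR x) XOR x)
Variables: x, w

(x OR w) AND (NOT x OR w)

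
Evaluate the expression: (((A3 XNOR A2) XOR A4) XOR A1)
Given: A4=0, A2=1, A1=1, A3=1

Substituting: (((1 XNOR 1) XOR 0) XOR 1)
= 0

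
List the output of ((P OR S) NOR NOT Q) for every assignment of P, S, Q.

P | S | Q | Output
------------------
0 | 0 | 0 | 0
0 | 0 | 1 | 1
0 | 1 | 0 | 0
0 | 1 | 1 | 0
1 | 0 | 0 | 0
1 | 0 | 1 | 0
1 | 1 | 0 | 0
1 | 1 | 1 | 0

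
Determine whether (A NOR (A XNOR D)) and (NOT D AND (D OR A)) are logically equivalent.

No. Counterexample: with D=0, A=1, Expression 1 = 0 but Expression 2 = 1.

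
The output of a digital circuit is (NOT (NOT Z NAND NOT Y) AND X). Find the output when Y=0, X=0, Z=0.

Substituting: (NOT (NOT 0 NAND NOT 0) AND 0)
= 0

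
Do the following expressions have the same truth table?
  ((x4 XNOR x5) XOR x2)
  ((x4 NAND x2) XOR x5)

No. Counterexample: with x4=0, x5=0, x2=1, Expression 1 = 0 but Expression 2 = 1.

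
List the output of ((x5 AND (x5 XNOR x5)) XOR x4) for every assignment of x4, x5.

x4 | x5 | Output
----------------
0 | 0 | 0
0 | 1 | 1
1 | 0 | 1
1 | 1 | 0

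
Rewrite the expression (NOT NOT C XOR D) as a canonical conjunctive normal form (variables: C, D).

(C OR D) AND (NOT C OR NOT D)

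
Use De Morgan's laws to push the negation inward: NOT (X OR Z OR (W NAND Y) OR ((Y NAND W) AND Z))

NOT X AND NOT Z AND NOT (W NAND Y) AND NOT ((Y NAND W) AND Z)
De Morgan's: NOT(OR of terms) = AND of negations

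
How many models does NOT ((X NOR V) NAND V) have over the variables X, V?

No assignment satisfies the expression.
Count: 0 out of 4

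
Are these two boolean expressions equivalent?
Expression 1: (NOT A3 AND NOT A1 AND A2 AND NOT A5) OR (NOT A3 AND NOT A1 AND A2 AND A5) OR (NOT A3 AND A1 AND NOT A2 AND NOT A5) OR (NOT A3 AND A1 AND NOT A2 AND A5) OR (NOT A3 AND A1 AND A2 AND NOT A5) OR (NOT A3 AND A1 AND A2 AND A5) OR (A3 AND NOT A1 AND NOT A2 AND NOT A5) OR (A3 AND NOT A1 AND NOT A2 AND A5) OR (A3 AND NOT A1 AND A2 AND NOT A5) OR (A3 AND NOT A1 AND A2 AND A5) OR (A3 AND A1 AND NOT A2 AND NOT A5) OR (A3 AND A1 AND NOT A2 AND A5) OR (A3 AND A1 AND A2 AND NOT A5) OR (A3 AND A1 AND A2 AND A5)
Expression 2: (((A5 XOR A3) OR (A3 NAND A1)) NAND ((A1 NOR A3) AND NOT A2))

Yes, they are equivalent — the two output columns agree on all 16 assignments:
A3 | A1 | A2 | A5 | Expression 1 | Expression 2
-----------------------------------------------
0 | 0 | 0 | 0 | 0 | 0
0 | 0 | 0 | 1 | 0 | 0
0 | 0 | 1 | 0 | 1 | 1
0 | 0 | 1 | 1 | 1 | 1
0 | 1 | 0 | 0 | 1 | 1
0 | 1 | 0 | 1 | 1 | 1
0 | 1 | 1 | 0 | 1 | 1
0 | 1 | 1 | 1 | 1 | 1
1 | 0 | 0 | 0 | 1 | 1
1 | 0 | 0 | 1 | 1 | 1
1 | 0 | 1 | 0 | 1 | 1
1 | 0 | 1 | 1 | 1 | 1
1 | 1 | 0 | 0 | 1 | 1
1 | 1 | 0 | 1 | 1 | 1
1 | 1 | 1 | 0 | 1 | 1
1 | 1 | 1 | 1 | 1 | 1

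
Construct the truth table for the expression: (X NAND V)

V | X | Output
--------------
0 | 0 | 1
0 | 1 | 1
1 | 0 | 1
1 | 1 | 0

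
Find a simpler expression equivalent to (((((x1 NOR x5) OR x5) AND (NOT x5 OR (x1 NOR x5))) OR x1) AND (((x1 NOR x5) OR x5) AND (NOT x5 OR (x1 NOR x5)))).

By absorption (E AND (E OR v) = E) then distribution ((E OR v) AND (E OR NOT v) = E):
= (x1 NOR x5)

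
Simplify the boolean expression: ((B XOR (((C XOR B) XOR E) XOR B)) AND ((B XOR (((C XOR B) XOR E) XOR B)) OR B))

By absorption (E AND (E OR v) = E) then XOR self-cancellation ((E XOR v) XOR v = E):
= ((C XOR B) XOR E)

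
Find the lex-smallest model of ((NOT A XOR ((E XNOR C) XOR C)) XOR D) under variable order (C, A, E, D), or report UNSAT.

C=0, A=0, E=0, D=1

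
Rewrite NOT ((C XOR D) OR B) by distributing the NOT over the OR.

NOT (C XOR D) AND NOT B
De Morgan's: NOT(OR of terms) = AND of negations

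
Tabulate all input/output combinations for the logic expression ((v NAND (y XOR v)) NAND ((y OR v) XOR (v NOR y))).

y | v | Output
--------------
0 | 0 | 0
0 | 1 | 1
1 | 0 | 0
1 | 1 | 0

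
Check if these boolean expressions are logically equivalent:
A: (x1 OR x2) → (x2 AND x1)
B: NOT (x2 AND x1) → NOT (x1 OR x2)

Yes, Contrapositive is always equivalent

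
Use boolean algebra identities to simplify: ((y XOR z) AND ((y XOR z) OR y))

By absorption (E AND (E OR v) = E):
= (y XOR z)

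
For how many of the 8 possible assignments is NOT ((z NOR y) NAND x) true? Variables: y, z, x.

Satisfying assignments: (0,0,1)
Count: 1 out of 8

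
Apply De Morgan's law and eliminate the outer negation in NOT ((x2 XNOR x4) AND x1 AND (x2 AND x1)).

NOT (x2 XNOR x4) OR NOT x1 OR NOT (x2 AND x1)
De Morgan's: NOT(AND of terms) = OR of negations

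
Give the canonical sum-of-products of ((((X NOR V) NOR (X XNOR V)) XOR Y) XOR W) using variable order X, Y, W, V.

Σm(1, 2, 4, 7, 8, 11, 13, 14) = (NOT X AND NOT Y AND NOT W AND V) OR (NOT X AND NOT Y AND W AND NOT V) OR (NOT X AND Y AND NOT W AND NOT V) OR (NOT X AND Y AND W AND V) OR (X AND NOT Y AND NOT W AND NOT V) OR (X AND NOT Y AND W AND V) OR (X AND Y AND NOT W AND V) OR (X AND Y AND W AND NOT V)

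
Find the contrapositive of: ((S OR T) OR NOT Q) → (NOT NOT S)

Contrapositive: NOT S → NOT ((S OR T) OR NOT Q)
Note: A statement and its contrapositive are logically equivalent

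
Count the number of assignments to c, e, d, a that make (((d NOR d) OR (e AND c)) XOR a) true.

Satisfying assignments: (0,0,0,0), (0,0,1,1), (0,1,0,0), (0,1,1,1), (1,0,0,0), (1,0,1,1), (1,1,0,0), (1,1,1,0)
Count: 8 out of 16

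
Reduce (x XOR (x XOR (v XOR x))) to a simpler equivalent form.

By XOR self-cancellation ((E XOR v) XOR v = E):
= (v XOR x)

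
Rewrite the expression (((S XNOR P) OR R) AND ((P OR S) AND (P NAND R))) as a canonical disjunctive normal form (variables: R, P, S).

(NOT R AND P AND S) OR (R AND NOT P AND S)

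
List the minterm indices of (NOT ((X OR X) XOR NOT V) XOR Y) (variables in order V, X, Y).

Σm(1, 2, 4, 7) = (NOT V AND NOT X AND Y) OR (NOT V AND X AND NOT Y) OR (V AND NOT X AND NOT Y) OR (V AND X AND Y)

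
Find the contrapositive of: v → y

Contrapositive: NOT y → NOT v
Note: A statement and its contrapositive are logically equivalent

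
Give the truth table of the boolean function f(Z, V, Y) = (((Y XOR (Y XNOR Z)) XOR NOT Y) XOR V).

Z | V | Y | Output
------------------
0 | 0 | 0 | 0
0 | 0 | 1 | 1
0 | 1 | 0 | 1
0 | 1 | 1 | 0
1 | 0 | 0 | 1
1 | 0 | 1 | 0
1 | 1 | 0 | 0
1 | 1 | 1 | 1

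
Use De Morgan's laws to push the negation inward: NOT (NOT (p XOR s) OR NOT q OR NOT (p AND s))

(p XOR s) AND q AND (p AND s)
De Morgan's: NOT(OR of terms) = AND of negations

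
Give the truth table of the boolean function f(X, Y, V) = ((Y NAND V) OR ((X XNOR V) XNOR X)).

X | Y | V | Output
------------------
0 | 0 | 0 | 1
0 | 0 | 1 | 1
0 | 1 | 0 | 1
0 | 1 | 1 | 1
1 | 0 | 0 | 1
1 | 0 | 1 | 1
1 | 1 | 0 | 1
1 | 1 | 1 | 1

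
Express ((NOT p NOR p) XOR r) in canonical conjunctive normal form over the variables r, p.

(r OR p) AND (r OR NOT p)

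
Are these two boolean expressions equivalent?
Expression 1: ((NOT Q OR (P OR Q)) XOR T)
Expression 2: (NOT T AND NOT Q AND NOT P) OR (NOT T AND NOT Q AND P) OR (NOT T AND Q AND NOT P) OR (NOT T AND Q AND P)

Yes, they are equivalent — the two output columns agree on all 8 assignments:
T | Q | P | Expression 1 | Expression 2
---------------------------------------
0 | 0 | 0 | 1 | 1
0 | 0 | 1 | 1 | 1
0 | 1 | 0 | 1 | 1
0 | 1 | 1 | 1 | 1
1 | 0 | 0 | 0 | 0
1 | 0 | 1 | 0 | 0
1 | 1 | 0 | 0 | 0
1 | 1 | 1 | 0 | 0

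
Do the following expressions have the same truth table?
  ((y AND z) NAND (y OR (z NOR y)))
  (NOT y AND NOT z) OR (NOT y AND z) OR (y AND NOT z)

Yes, they are equivalent — the two output columns agree on all 4 assignments:
y | z | Expression 1 | Expression 2
-----------------------------------
0 | 0 | 1 | 1
0 | 1 | 1 | 1
1 | 0 | 1 | 1
1 | 1 | 0 | 0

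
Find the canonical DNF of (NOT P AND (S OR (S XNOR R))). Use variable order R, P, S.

(NOT R AND NOT P AND NOT S) OR (NOT R AND NOT P AND S) OR (R AND NOT P AND S)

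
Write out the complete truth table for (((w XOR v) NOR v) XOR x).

x | w | v | Output
------------------
0 | 0 | 0 | 1
0 | 0 | 1 | 0
0 | 1 | 0 | 0
0 | 1 | 1 | 0
1 | 0 | 0 | 0
1 | 0 | 1 | 1
1 | 1 | 0 | 1
1 | 1 | 1 | 1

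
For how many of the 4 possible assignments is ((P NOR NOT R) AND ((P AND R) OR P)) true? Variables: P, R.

No assignment satisfies the expression.
Count: 0 out of 4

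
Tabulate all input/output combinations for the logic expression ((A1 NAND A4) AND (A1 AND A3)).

A4 | A1 | A3 | Output
---------------------
0 | 0 | 0 | 0
0 | 0 | 1 | 0
0 | 1 | 0 | 0
0 | 1 | 1 | 1
1 | 0 | 0 | 0
1 | 0 | 1 | 0
1 | 1 | 0 | 0
1 | 1 | 1 | 0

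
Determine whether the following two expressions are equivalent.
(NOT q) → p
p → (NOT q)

No, Converse is not equivalent to original (counterexample: q=0, p=0)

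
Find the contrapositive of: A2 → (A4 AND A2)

Contrapositive: NOT (A4 AND A2) → NOT A2
Note: A statement and its contrapositive are logically equivalent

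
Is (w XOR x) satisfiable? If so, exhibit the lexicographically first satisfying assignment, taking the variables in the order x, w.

x=0, w=1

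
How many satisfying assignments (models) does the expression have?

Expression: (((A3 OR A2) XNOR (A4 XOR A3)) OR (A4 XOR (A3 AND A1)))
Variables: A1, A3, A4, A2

Satisfying assignments: (0,0,0,0), (0,0,1,0), (0,0,1,1), (0,1,0,0), (0,1,0,1), (0,1,1,0), (0,1,1,1), (1,0,0,0), (1,0,1,0), (1,0,1,1), (1,1,0,0), (1,1,0,1)
Count: 12 out of 16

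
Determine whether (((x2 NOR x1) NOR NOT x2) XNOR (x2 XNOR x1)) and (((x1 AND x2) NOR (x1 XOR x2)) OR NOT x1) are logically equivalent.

No. Counterexample: with x2=0, x1=0, Expression 1 = 0 but Expression 2 = 1.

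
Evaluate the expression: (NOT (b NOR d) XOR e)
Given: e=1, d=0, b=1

Substituting: (NOT (1 NOR 0) XOR 1)
= 0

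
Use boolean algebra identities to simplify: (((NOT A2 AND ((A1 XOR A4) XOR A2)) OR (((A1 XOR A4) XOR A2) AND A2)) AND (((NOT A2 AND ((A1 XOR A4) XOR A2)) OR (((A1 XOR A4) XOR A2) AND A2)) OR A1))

By absorption (E AND (E OR v) = E) then distribution ((E AND v) OR (E AND NOT v) = E):
= ((A1 XOR A4) XOR A2)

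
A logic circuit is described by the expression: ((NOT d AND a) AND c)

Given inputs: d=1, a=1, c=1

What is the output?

Substituting: ((NOT 1 AND 1) AND 1)
= 0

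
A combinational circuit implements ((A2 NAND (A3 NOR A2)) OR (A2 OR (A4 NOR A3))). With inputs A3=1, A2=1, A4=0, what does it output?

Substituting: ((1 NAND (1 NOR 1)) OR (1 OR (0 NOR 1)))
= 1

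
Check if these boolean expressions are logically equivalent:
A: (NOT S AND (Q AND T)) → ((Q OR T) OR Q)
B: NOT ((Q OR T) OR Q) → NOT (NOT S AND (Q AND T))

Yes, Contrapositive is always equivalent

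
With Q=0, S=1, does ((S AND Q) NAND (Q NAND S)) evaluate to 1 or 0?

Substituting: ((1 AND 0) NAND (0 NAND 1))
= 1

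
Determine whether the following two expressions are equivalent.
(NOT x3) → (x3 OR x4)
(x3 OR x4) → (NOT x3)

No, Converse is not equivalent to original (counterexample: x5=0, x4=0, x3=0)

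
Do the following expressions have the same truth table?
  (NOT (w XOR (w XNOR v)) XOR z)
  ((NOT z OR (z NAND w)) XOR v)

No. Counterexample: with w=0, v=0, z=0, Expression 1 = 0 but Expression 2 = 1.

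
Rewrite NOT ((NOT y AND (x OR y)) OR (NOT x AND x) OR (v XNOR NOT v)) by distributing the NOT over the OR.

NOT (NOT y AND (x OR y)) AND NOT (NOT x AND x) AND NOT (v XNOR NOT v)
De Morgan's: NOT(OR of terms) = AND of negations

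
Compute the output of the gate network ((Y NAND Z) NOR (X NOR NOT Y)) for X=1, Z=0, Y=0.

Substituting: ((0 NAND 0) NOR (1 NOR NOT 0))
= 0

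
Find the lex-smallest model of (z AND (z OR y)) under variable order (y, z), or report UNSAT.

y=0, z=1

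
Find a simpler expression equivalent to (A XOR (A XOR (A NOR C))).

By XOR self-cancellation ((E XOR v) XOR v = E):
= (A NOR C)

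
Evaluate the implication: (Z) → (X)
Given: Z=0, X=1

Antecedent (Z) = 0; consequent (X) = 1.
0 → 1 = 1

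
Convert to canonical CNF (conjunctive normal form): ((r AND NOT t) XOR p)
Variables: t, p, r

(t OR p OR r) AND (t OR NOT p OR NOT r) AND (NOT t OR p OR r) AND (NOT t OR p OR NOT r)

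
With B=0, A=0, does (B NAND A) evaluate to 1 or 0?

Substituting: (0 NAND 0)
= 1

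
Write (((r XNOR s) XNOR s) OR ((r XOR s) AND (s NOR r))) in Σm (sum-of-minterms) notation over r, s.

Σm(2, 3) = (r AND NOT s) OR (r AND s)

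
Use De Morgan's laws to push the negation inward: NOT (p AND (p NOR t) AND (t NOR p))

NOT p OR NOT (p NOR t) OR NOT (t NOR p)
De Morgan's: NOT(AND of terms) = OR of negations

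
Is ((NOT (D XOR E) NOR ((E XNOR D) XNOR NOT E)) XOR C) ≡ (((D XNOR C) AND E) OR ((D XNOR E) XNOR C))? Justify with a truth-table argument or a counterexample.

No. Counterexample: with C=0, E=1, D=0, Expression 1 = 0 but Expression 2 = 1.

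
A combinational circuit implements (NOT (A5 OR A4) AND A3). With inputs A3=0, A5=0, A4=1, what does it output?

Substituting: (NOT (0 OR 1) AND 0)
= 0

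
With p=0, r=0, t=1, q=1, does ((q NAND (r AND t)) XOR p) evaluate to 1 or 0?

Substituting: ((1 NAND (0 AND 1)) XOR 0)
= 1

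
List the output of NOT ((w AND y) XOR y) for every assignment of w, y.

w | y | Output
--------------
0 | 0 | 1
0 | 1 | 0
1 | 0 | 1
1 | 1 | 1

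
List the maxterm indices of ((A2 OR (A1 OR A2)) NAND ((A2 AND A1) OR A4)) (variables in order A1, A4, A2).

ΠM(3, 5, 6, 7) = (A1 OR NOT A4 OR NOT A2) AND (NOT A1 OR A4 OR NOT A2) AND (NOT A1 OR NOT A4 OR A2) AND (NOT A1 OR NOT A4 OR NOT A2)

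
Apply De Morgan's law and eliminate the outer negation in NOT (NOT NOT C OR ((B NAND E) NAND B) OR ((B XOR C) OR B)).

NOT C AND NOT ((B NAND E) NAND B) AND NOT ((B XOR C) OR B)
De Morgan's: NOT(OR of terms) = AND of negations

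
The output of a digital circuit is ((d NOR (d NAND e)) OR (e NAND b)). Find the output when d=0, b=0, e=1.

Substituting: ((0 NOR (0 NAND 1)) OR (1 NAND 0))
= 1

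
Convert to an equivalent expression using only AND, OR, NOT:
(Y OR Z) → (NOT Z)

NOT (Y OR Z) OR (NOT Z)
(Implication elimination: A → B = NOT A OR B)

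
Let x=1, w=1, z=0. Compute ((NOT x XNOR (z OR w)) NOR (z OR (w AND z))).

Substituting: ((NOT 1 XNOR (0 OR 1)) NOR (0 OR (1 AND 0)))
= 1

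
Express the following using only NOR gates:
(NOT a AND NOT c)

(((a NOR a) NOR (a NOR a)) NOR ((c NOR c) NOR (c NOR c)))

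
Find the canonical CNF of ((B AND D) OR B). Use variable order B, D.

(B OR D) AND (B OR NOT D)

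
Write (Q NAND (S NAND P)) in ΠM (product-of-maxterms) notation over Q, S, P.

ΠM(4, 5, 6) = (NOT Q OR S OR P) AND (NOT Q OR S OR NOT P) AND (NOT Q OR NOT S OR P)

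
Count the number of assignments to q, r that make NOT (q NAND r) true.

Satisfying assignments: (1,1)
Count: 1 out of 4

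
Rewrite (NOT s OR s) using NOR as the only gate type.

(((s NOR s) NOR s) NOR ((s NOR s) NOR s))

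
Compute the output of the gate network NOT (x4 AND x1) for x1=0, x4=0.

Substituting: NOT (0 AND 0)
= 1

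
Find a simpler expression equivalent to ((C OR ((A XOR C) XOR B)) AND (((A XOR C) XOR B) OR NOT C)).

By distribution ((E OR v) AND (E OR NOT v) = E):
= ((A XOR C) XOR B)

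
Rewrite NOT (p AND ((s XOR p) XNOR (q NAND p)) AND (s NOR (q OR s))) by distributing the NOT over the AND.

NOT p OR NOT ((s XOR p) XNOR (q NAND p)) OR NOT (s NOR (q OR s))
De Morgan's: NOT(AND of terms) = OR of negations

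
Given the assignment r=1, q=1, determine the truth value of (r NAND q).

Substituting: (1 NAND 1)
= 0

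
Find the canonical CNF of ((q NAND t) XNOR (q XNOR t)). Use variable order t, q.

(t OR NOT q) AND (NOT t OR q) AND (NOT t OR NOT q)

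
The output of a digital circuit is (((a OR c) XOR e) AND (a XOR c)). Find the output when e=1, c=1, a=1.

Substituting: (((1 OR 1) XOR 1) AND (1 XOR 1))
= 0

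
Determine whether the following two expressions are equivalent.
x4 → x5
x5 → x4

No, Converse is not equivalent to original (counterexample: x2=0, x4=0, x5=1)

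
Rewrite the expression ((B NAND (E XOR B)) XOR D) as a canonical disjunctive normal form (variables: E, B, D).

(NOT E AND NOT B AND NOT D) OR (NOT E AND B AND D) OR (E AND NOT B AND NOT D) OR (E AND B AND NOT D)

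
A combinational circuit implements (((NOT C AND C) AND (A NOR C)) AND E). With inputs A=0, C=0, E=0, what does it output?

Substituting: (((NOT 0 AND 0) AND (0 NOR 0)) AND 0)
= 0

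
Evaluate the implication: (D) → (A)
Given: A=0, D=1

Antecedent (D) = 1; consequent (A) = 0.
1 → 0 = 0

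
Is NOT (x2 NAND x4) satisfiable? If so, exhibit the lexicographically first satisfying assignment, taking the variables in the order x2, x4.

x2=1, x4=1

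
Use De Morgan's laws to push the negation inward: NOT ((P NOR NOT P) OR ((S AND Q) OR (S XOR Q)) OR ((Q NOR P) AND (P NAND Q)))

NOT (P NOR NOT P) AND NOT ((S AND Q) OR (S XOR Q)) AND NOT ((Q NOR P) AND (P NAND Q))
De Morgan's: NOT(OR of terms) = AND of negations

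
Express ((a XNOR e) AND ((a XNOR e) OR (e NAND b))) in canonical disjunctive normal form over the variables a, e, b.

(NOT a AND NOT e AND NOT b) OR (NOT a AND NOT e AND b) OR (a AND e AND NOT b) OR (a AND e AND b)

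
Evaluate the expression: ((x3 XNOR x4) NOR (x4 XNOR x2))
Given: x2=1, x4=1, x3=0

Substituting: ((0 XNOR 1) NOR (1 XNOR 1))
= 0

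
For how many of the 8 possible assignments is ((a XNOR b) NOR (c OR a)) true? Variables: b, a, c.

Satisfying assignments: (1,0,0)
Count: 1 out of 8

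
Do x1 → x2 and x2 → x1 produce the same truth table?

No, Converse is not equivalent to original (counterexample: x2=0, x1=1)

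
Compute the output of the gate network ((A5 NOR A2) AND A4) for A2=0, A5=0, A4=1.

Substituting: ((0 NOR 0) AND 1)
= 1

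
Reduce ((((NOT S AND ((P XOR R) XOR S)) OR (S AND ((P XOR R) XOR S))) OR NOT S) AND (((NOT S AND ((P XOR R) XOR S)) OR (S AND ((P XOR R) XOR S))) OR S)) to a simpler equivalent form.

By distribution ((E OR v) AND (E OR NOT v) = E) then distribution ((E AND v) OR (E AND NOT v) = E):
= ((P XOR R) XOR S)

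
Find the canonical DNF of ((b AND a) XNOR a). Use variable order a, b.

(NOT a AND NOT b) OR (NOT a AND b) OR (a AND b)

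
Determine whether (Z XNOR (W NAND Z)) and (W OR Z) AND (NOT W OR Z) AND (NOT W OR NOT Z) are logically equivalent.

Yes, they are equivalent — the two output columns agree on all 4 assignments:
W | Z | Expression 1 | Expression 2
-----------------------------------
0 | 0 | 0 | 0
0 | 1 | 1 | 1
1 | 0 | 0 | 0
1 | 1 | 0 | 0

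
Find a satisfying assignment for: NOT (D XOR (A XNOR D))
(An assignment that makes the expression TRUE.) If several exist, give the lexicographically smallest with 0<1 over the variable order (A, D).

A=1, D=0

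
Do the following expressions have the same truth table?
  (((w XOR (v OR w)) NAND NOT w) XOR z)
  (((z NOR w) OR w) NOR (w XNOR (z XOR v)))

No. Counterexample: with v=0, w=0, z=0, Expression 1 = 1 but Expression 2 = 0.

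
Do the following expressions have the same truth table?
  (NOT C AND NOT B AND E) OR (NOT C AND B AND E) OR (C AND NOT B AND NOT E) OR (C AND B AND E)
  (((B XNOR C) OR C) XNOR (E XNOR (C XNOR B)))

Yes, they are equivalent — the two output columns agree on all 8 assignments:
C | B | E | Expression 1 | Expression 2
---------------------------------------
0 | 0 | 0 | 0 | 0
0 | 0 | 1 | 1 | 1
0 | 1 | 0 | 0 | 0
0 | 1 | 1 | 1 | 1
1 | 0 | 0 | 1 | 1
1 | 0 | 1 | 0 | 0
1 | 1 | 0 | 0 | 0
1 | 1 | 1 | 1 | 1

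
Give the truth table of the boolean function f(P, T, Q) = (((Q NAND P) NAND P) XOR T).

P | T | Q | Output
------------------
0 | 0 | 0 | 1
0 | 0 | 1 | 1
0 | 1 | 0 | 0
0 | 1 | 1 | 0
1 | 0 | 0 | 0
1 | 0 | 1 | 1
1 | 1 | 0 | 1
1 | 1 | 1 | 0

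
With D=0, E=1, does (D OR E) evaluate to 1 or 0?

Substituting: (0 OR 1)
= 1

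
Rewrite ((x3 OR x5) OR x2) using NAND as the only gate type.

((((x3 NAND x3) NAND (x5 NAND x5)) NAND ((x3 NAND x3) NAND (x5 NAND x5))) NAND (x2 NAND x2))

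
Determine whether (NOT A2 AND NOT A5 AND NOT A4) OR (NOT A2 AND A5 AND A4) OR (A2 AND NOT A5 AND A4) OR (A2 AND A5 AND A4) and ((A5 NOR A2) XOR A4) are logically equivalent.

Yes, they are equivalent — the two output columns agree on all 8 assignments:
A2 | A5 | A4 | Expression 1 | Expression 2
------------------------------------------
0 | 0 | 0 | 1 | 1
0 | 0 | 1 | 0 | 0
0 | 1 | 0 | 0 | 0
0 | 1 | 1 | 1 | 1
1 | 0 | 0 | 0 | 0
1 | 0 | 1 | 1 | 1
1 | 1 | 0 | 0 | 0
1 | 1 | 1 | 1 | 1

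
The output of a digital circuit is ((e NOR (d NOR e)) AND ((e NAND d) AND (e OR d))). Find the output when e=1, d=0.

Substituting: ((1 NOR (0 NOR 1)) AND ((1 NAND 0) AND (1 OR 0)))
= 0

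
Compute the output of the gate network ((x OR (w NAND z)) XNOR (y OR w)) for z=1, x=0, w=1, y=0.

Substituting: ((0 OR (1 NAND 1)) XNOR (0 OR 1))
= 0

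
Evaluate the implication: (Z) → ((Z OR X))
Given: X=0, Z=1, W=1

Antecedent (Z) = 1; consequent ((Z OR X)) = 1.
1 → 1 = 1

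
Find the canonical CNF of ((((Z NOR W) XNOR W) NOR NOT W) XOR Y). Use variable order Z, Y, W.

(Z OR Y OR W) AND (Z OR NOT Y OR NOT W) AND (NOT Z OR Y OR W) AND (NOT Z OR NOT Y OR NOT W)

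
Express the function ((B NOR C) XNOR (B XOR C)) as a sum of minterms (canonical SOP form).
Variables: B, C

Σm(3) = (B AND C)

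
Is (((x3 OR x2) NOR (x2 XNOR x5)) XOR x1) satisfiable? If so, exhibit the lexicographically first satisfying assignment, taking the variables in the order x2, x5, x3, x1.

x2=0, x5=0, x3=0, x1=1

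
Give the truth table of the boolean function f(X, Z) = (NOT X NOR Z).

X | Z | Output
--------------
0 | 0 | 0
0 | 1 | 0
1 | 0 | 1
1 | 1 | 0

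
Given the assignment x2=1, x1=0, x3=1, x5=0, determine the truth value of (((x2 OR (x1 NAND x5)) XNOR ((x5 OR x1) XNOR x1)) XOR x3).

Substituting: (((1 OR (0 NAND 0)) XNOR ((0 OR 0) XNOR 0)) XOR 1)
= 0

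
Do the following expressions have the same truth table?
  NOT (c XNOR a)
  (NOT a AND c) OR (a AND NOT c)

Yes, they are equivalent — the two output columns agree on all 4 assignments:
a | c | Expression 1 | Expression 2
-----------------------------------
0 | 0 | 0 | 0
0 | 1 | 1 | 1
1 | 0 | 1 | 1
1 | 1 | 0 | 0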